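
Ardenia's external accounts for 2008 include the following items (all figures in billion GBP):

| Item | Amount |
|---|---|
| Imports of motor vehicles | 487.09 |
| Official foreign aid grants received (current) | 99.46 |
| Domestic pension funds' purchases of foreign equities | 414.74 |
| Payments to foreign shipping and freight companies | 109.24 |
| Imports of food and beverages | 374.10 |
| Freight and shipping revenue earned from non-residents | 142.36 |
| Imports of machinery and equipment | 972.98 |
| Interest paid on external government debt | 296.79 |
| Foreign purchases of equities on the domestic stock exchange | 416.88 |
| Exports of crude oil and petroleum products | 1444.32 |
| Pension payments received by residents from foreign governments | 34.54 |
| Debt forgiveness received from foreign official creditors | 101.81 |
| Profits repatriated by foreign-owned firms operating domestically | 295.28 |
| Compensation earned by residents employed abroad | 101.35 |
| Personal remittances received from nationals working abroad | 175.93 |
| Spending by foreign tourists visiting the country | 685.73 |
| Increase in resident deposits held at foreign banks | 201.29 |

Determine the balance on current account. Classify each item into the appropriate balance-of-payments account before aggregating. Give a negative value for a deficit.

Goods: -487.09 + 1444.32 - 972.98 - 374.10 = -389.85
Services: -109.24 + 142.36 + 685.73 = 718.85
Primary income: -295.28 - 296.79 + 101.35 = -490.72
Secondary income: 175.93 + 34.54 + 99.46 = 309.93
Current account = (-389.85) + 718.85 + (-490.72) + 309.93 = 148.21
(Excluded from the current account — financial account: domestic pension funds' purchases of foreign equities 414.74, foreign purchases of equities on the domestic stock exchange 416.88, increase in resident deposits held at foreign banks 201.29; capital account: debt forgiveness received from foreign official creditors 101.81.)

148.21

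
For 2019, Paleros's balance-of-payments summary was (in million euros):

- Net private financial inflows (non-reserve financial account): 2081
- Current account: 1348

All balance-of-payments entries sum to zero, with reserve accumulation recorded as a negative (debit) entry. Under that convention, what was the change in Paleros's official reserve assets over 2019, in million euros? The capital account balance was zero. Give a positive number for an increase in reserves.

3429

Official reserve transactions balance = -(1348 + 2081) = -3429
An accumulation of reserves is recorded as a debit (negative entry), so the change in the stock of reserves is the negative of that balance.
Change in official reserves = -(-3429) = 3429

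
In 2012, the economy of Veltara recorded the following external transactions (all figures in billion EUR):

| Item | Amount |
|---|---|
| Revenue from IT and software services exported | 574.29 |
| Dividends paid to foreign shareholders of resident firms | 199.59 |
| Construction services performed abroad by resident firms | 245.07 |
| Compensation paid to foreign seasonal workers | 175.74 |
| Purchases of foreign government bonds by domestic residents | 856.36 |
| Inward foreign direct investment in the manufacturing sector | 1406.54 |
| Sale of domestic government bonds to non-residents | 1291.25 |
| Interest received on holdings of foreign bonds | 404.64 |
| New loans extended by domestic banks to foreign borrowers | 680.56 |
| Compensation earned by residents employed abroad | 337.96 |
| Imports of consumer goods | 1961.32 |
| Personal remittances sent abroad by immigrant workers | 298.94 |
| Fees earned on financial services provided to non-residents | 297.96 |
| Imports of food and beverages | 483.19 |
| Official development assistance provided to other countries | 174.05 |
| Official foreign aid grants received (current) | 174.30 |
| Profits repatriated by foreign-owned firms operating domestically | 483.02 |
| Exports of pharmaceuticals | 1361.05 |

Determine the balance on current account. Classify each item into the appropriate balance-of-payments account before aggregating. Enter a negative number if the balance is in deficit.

-380.58

Goods: -1961.32 + 1361.05 - 483.19 = -1083.46
Services: 297.96 + 245.07 + 574.29 = 1117.32
Primary income: -175.74 - 483.02 - 199.59 + 337.96 + 404.64 = -115.75
Secondary income: -174.05 - 298.94 + 174.30 = -298.69
Current account = (-1083.46) + 1117.32 + (-115.75) + (-298.69) = -380.58
(Excluded from the current account — financial account: purchases of foreign government bonds by domestic residents 856.36, inward foreign direct investment in the manufacturing sector 1406.54, sale of domestic government bonds to non-residents 1291.25, new loans extended by domestic banks to foreign borrowers 680.56.)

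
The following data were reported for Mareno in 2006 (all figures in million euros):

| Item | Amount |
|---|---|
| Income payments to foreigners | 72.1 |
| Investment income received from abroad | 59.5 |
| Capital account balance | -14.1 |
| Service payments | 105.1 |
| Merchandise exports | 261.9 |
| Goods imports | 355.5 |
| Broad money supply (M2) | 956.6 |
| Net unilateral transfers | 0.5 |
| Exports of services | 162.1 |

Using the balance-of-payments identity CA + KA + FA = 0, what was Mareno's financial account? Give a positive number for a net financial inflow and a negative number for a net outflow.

62.8

Goods balance = 261.9 - 355.5 = -93.6
Services balance = 162.1 - 105.1 = 57.0
Trade balance (goods + services) = -93.6 + 57.0 = -36.6
Net primary income = 59.5 - 72.1 = -12.6
Net secondary income = 0.5
Current account = -36.6 + (-12.6) + 0.5 = -48.7
Financial account = -(-48.7 + (-14.1)) = 62.8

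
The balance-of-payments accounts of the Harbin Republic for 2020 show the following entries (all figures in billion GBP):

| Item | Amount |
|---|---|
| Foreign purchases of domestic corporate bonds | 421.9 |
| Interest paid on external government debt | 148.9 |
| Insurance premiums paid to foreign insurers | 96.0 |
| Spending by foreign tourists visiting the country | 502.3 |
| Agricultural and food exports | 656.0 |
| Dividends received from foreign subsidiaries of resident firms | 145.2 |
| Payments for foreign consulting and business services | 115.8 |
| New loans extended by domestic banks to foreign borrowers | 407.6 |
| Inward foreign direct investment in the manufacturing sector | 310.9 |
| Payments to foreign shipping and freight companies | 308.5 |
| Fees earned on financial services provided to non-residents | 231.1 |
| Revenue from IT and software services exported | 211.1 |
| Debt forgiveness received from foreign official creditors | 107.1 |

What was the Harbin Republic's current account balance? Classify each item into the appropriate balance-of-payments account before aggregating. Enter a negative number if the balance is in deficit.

Goods: 656.0
Services: -308.5 + 502.3 - 115.8 - 96.0 + 211.1 + 231.1 = 424.2
Primary income: -148.9 + 145.2 = -3.7
Current account = 656.0 + 424.2 + (-3.7) = 1076.5
(Excluded from the current account — financial account: foreign purchases of domestic corporate bonds 421.9, new loans extended by domestic banks to foreign borrowers 407.6, inward foreign direct investment in the manufacturing sector 310.9; capital account: debt forgiveness received from foreign official creditors 107.1.)

1076.5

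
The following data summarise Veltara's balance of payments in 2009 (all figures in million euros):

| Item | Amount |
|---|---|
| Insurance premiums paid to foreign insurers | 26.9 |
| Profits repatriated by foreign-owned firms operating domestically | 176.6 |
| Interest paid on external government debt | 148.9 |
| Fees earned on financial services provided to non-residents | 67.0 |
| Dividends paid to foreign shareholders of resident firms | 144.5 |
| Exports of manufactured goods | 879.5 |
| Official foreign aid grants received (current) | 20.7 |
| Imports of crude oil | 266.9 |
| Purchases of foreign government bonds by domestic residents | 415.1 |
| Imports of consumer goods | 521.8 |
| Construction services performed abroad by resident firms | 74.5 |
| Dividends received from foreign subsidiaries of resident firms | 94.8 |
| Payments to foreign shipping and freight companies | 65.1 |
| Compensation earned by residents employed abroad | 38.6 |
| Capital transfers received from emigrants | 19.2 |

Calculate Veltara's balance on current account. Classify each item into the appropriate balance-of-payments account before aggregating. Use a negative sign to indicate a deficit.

-175.6

Goods: -266.9 - 521.8 + 879.5 = 90.8
Services: -65.1 + 67.0 + 74.5 - 26.9 = 49.5
Primary income: -148.9 + 38.6 - 144.5 - 176.6 + 94.8 = -336.6
Secondary income: 20.7
Current account = 90.8 + 49.5 + (-336.6) + 20.7 = -175.6
(Excluded from the current account — financial account: purchases of foreign government bonds by domestic residents 415.1; capital account: capital transfers received from emigrants 19.2.)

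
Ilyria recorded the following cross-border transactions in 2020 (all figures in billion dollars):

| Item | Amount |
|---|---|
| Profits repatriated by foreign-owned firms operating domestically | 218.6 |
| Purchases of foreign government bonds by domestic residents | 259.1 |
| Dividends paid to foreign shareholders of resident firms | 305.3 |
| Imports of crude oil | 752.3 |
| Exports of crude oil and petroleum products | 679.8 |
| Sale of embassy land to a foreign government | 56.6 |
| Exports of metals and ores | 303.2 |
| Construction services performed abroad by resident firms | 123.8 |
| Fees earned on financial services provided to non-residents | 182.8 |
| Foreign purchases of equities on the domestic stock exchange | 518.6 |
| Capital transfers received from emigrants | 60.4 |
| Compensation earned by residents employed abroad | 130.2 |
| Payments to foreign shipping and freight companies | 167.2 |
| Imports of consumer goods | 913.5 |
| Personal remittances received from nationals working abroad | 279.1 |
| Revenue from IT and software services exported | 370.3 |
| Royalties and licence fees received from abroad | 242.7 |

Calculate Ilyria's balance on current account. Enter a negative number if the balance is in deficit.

Goods: 679.8 - 913.5 - 752.3 + 303.2 = -682.8
Services: -167.2 + 182.8 + 123.8 + 242.7 + 370.3 = 752.4
Primary income: -218.6 + 130.2 - 305.3 = -393.7
Secondary income: 279.1
Current account = (-682.8) + 752.4 + (-393.7) + 279.1 = -45.0
(Excluded from the current account — financial account: purchases of foreign government bonds by domestic residents 259.1, foreign purchases of equities on the domestic stock exchange 518.6; capital account: sale of embassy land to a foreign government 56.6, capital transfers received from emigrants 60.4.)

-45.0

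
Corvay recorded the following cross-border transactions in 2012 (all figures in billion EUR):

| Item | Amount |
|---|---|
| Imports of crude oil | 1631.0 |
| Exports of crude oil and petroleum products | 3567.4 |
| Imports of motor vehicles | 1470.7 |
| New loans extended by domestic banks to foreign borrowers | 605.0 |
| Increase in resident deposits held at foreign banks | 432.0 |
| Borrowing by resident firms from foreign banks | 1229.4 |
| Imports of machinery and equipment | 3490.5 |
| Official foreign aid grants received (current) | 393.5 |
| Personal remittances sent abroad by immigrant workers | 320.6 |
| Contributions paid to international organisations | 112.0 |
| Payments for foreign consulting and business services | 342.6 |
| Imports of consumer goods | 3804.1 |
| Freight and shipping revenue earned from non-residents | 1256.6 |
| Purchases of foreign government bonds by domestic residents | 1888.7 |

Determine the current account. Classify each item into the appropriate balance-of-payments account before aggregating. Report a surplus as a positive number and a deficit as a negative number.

Goods: -1631.0 + 3567.4 - 1470.7 - 3804.1 - 3490.5 = -6828.9
Services: 1256.6 - 342.6 = 914.0
Secondary income: 393.5 - 112.0 - 320.6 = -39.1
Current account = (-6828.9) + 914.0 + (-39.1) = -5954.0
(Excluded from the current account — financial account: new loans extended by domestic banks to foreign borrowers 605.0, increase in resident deposits held at foreign banks 432.0, borrowing by resident firms from foreign banks 1229.4, purchases of foreign government bonds by domestic residents 1888.7.)

-5954.0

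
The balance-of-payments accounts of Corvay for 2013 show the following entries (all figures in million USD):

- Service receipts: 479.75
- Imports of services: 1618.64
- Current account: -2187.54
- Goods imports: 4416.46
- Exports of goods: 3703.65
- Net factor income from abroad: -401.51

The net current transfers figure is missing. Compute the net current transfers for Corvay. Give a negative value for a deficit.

Current account = goods balance + services balance + net primary income + net secondary income
Sum of the known components = -2253.21
Net current transfers = CA - (known components) = -2187.54 - (-2253.21) = 65.67

65.67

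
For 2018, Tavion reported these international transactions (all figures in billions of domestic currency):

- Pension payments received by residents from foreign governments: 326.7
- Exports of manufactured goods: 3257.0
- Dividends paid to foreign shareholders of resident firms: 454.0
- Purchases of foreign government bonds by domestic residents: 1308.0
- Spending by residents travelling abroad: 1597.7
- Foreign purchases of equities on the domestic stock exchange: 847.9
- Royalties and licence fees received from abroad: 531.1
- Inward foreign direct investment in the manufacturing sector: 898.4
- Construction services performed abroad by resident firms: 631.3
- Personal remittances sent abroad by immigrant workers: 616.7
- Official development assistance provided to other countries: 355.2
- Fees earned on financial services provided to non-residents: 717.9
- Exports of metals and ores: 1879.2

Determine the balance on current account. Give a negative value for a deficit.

4319.6

Goods: 3257.0 + 1879.2 = 5136.2
Services: 717.9 - 1597.7 + 631.3 + 531.1 = 282.6
Primary income: -454.0
Secondary income: -616.7 - 355.2 + 326.7 = -645.2
Current account = 5136.2 + 282.6 + (-454.0) + (-645.2) = 4319.6
(Excluded from the current account — financial account: purchases of foreign government bonds by domestic residents 1308.0, foreign purchases of equities on the domestic stock exchange 847.9, inward foreign direct investment in the manufacturing sector 898.4.)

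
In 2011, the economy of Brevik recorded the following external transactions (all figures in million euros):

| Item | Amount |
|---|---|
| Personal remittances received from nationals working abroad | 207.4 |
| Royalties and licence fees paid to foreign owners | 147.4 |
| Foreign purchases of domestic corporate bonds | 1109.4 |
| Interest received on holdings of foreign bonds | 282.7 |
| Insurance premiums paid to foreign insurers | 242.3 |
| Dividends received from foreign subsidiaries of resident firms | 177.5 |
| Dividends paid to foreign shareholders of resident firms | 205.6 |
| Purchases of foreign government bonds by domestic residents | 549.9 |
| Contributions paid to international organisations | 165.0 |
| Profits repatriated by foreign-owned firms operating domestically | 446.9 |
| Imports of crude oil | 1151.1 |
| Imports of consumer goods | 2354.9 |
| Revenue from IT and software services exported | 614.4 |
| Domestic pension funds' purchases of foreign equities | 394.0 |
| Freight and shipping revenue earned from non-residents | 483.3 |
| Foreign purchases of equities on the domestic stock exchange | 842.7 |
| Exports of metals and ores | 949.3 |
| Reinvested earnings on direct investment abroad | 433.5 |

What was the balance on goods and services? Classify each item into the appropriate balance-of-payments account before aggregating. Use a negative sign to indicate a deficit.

Goods: 949.3 - 1151.1 - 2354.9 = -2556.7
Services: 483.3 + 614.4 - 147.4 - 242.3 = 708.0
Trade balance = -2556.7 + 708.0 = -1848.7
(Excluded from the trade balance — secondary income: personal remittances received from nationals working abroad 207.4, contributions paid to international organisations 165.0; financial account: foreign purchases of domestic corporate bonds 1109.4, purchases of foreign government bonds by domestic residents 549.9, domestic pension funds' purchases of foreign equities 394.0, foreign purchases of equities on the domestic stock exchange 842.7; primary income: interest received on holdings of foreign bonds 282.7, dividends received from foreign subsidiaries of resident firms 177.5, dividends paid to foreign shareholders of resident firms 205.6, profits repatriated by foreign-owned firms operating domestically 446.9, reinvested earnings on direct investment abroad 433.5.)

-1848.7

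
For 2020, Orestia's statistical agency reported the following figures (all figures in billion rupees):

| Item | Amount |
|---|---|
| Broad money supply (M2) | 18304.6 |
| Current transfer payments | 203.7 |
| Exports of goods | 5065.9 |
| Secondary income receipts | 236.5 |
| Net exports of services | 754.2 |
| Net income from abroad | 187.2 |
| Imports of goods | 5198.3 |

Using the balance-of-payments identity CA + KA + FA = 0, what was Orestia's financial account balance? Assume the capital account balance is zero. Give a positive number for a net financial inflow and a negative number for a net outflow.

-841.8

Goods balance = 5065.9 - 5198.3 = -132.4
Services balance = 754.2
Trade balance (goods + services) = -132.4 + 754.2 = 621.8
Net primary income = 187.2
Net secondary income = 236.5 - 203.7 = 32.8
Current account = 621.8 + 187.2 + 32.8 = 841.8
Financial account = -(841.8) = -841.8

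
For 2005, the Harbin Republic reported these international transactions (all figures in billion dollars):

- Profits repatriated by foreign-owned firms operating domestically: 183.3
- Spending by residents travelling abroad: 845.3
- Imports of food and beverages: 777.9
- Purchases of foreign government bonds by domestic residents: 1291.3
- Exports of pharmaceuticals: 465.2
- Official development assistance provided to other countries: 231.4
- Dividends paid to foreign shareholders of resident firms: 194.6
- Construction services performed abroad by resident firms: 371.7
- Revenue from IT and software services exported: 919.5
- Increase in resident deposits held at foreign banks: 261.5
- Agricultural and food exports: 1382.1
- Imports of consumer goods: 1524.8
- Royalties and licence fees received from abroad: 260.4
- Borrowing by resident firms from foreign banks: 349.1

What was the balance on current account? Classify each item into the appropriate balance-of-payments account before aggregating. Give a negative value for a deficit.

-358.4

Goods: 465.2 + 1382.1 - 777.9 - 1524.8 = -455.4
Services: 260.4 + 371.7 - 845.3 + 919.5 = 706.3
Primary income: -194.6 - 183.3 = -377.9
Secondary income: -231.4
Current account = (-455.4) + 706.3 + (-377.9) + (-231.4) = -358.4
(Excluded from the current account — financial account: purchases of foreign government bonds by domestic residents 1291.3, increase in resident deposits held at foreign banks 261.5, borrowing by resident firms from foreign banks 349.1.)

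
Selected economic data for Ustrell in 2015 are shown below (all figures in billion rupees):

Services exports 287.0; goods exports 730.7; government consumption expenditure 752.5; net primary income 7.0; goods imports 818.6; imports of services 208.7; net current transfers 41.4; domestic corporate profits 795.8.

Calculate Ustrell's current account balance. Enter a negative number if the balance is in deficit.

Goods balance = 730.7 - 818.6 = -87.9
Services balance = 287.0 - 208.7 = 78.3
Trade balance (goods + services) = -87.9 + 78.3 = -9.6
Net primary income = 7.0
Net secondary income = 41.4
Current account = -9.6 + 7.0 + 41.4 = 38.8

38.8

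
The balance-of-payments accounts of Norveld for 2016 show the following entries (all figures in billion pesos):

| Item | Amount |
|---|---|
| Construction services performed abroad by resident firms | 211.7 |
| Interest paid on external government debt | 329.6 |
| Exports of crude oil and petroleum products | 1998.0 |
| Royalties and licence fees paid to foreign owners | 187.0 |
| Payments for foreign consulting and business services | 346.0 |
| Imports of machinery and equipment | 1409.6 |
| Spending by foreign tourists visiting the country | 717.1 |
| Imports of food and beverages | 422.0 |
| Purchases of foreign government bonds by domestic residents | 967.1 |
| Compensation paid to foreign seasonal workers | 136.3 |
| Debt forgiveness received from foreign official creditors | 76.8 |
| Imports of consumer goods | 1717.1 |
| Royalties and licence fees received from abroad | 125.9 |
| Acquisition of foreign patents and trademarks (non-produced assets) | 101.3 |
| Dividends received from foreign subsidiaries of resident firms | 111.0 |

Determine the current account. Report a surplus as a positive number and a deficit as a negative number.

Goods: -1717.1 - 1409.6 + 1998.0 - 422.0 = -1550.7
Services: 125.9 + 717.1 + 211.7 - 187.0 - 346.0 = 521.7
Primary income: -136.3 + 111.0 - 329.6 = -354.9
Current account = (-1550.7) + 521.7 + (-354.9) = -1383.9
(Excluded from the current account — financial account: purchases of foreign government bonds by domestic residents 967.1; capital account: debt forgiveness received from foreign official creditors 76.8, acquisition of foreign patents and trademarks (non-produced assets) 101.3.)

-1383.9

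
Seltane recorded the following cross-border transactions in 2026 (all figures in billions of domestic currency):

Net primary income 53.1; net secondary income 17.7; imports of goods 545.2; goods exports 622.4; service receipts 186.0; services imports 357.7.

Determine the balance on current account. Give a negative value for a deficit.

Goods balance = 622.4 - 545.2 = 77.2
Services balance = 186.0 - 357.7 = -171.7
Trade balance (goods + services) = 77.2 + (-171.7) = -94.5
Net primary income = 53.1
Net secondary income = 17.7
Current account = -94.5 + 53.1 + 17.7 = -23.7

-23.7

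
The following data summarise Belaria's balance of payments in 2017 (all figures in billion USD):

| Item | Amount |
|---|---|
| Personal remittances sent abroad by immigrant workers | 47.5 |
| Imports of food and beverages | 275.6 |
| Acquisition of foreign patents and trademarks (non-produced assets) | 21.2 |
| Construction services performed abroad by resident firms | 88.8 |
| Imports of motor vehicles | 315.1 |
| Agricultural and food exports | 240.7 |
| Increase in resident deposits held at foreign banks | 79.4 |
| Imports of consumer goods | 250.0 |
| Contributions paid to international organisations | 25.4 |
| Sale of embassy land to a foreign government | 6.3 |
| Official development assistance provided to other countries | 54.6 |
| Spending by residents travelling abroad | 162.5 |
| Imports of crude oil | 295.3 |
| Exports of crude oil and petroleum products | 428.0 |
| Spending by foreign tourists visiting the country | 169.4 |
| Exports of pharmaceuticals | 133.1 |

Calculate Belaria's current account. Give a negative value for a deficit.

-366.0

Goods: -295.3 - 315.1 + 133.1 - 275.6 + 240.7 - 250.0 + 428.0 = -334.2
Services: 169.4 - 162.5 + 88.8 = 95.7
Secondary income: -25.4 - 47.5 - 54.6 = -127.5
Current account = (-334.2) + 95.7 + (-127.5) = -366.0
(Excluded from the current account — capital account: acquisition of foreign patents and trademarks (non-produced assets) 21.2, sale of embassy land to a foreign government 6.3; financial account: increase in resident deposits held at foreign banks 79.4.)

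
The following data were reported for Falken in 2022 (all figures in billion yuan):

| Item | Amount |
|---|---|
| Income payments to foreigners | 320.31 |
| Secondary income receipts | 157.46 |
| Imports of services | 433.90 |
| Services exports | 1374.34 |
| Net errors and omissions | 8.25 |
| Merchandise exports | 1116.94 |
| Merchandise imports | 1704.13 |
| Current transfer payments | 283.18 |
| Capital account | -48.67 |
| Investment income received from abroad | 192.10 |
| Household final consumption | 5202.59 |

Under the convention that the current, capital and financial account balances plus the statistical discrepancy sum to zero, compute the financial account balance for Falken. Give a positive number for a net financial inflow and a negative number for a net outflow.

-58.90

Goods balance = 1116.94 - 1704.13 = -587.19
Services balance = 1374.34 - 433.90 = 940.44
Trade balance (goods + services) = -587.19 + 940.44 = 353.25
Net primary income = 192.10 - 320.31 = -128.21
Net secondary income = 157.46 - 283.18 = -125.72
Current account = 353.25 + (-128.21) + (-125.72) = 99.32
Financial account = -(99.32 + (-48.67) + 8.25) = -58.90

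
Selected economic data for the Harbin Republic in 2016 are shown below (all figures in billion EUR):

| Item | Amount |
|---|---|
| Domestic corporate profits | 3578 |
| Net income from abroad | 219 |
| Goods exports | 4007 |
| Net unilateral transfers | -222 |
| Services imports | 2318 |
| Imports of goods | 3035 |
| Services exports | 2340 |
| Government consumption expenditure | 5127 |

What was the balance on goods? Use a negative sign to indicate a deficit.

Goods balance = 4007 - 3035 = 972

972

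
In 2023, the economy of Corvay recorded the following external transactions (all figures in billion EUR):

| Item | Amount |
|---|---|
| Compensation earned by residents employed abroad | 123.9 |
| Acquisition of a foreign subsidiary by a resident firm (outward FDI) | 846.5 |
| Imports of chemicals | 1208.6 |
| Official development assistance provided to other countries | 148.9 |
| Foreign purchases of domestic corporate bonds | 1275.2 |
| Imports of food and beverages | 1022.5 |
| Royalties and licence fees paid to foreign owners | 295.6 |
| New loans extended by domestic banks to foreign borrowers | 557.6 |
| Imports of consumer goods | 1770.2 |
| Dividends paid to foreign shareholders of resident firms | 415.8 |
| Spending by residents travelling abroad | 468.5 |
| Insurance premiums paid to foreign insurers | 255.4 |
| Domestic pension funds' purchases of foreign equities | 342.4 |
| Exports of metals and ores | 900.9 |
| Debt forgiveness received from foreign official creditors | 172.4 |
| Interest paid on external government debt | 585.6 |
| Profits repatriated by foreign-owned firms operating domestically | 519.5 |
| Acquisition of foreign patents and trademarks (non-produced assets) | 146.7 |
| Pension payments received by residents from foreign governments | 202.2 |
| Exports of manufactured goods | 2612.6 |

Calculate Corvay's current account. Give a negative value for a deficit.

-2851.0

Goods: 2612.6 + 900.9 - 1208.6 - 1022.5 - 1770.2 = -487.8
Services: -468.5 - 255.4 - 295.6 = -1019.5
Primary income: 123.9 - 585.6 - 519.5 - 415.8 = -1397.0
Secondary income: 202.2 - 148.9 = 53.3
Current account = (-487.8) + (-1019.5) + (-1397.0) + 53.3 = -2851.0
(Excluded from the current account — financial account: acquisition of a foreign subsidiary by a resident firm (outward FDI) 846.5, foreign purchases of domestic corporate bonds 1275.2, new loans extended by domestic banks to foreign borrowers 557.6, domestic pension funds' purchases of foreign equities 342.4; capital account: debt forgiveness received from foreign official creditors 172.4, acquisition of foreign patents and trademarks (non-produced assets) 146.7.)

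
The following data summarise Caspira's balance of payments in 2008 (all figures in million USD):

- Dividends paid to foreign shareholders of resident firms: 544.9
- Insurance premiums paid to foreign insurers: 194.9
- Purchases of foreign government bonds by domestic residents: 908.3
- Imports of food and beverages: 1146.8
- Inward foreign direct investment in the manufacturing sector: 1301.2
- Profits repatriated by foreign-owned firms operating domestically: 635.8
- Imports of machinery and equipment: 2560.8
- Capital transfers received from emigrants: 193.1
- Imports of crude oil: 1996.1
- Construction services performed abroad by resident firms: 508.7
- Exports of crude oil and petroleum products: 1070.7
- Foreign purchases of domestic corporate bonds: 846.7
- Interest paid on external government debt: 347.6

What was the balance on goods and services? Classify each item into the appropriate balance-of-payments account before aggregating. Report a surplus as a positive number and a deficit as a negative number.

-4319.2

Goods: -1996.1 - 2560.8 - 1146.8 + 1070.7 = -4633.0
Services: -194.9 + 508.7 = 313.8
Trade balance = -4633.0 + 313.8 = -4319.2
(Excluded from the trade balance — primary income: dividends paid to foreign shareholders of resident firms 544.9, profits repatriated by foreign-owned firms operating domestically 635.8, interest paid on external government debt 347.6; financial account: purchases of foreign government bonds by domestic residents 908.3, inward foreign direct investment in the manufacturing sector 1301.2, foreign purchases of domestic corporate bonds 846.7; capital account: capital transfers received from emigrants 193.1.)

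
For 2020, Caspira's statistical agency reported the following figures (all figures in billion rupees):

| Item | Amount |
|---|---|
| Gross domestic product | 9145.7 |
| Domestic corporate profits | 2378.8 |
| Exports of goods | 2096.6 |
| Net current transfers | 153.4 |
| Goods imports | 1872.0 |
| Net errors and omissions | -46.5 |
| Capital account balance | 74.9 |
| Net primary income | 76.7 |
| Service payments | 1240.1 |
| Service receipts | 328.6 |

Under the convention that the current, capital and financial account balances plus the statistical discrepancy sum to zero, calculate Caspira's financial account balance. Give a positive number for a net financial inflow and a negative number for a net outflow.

428.4

Goods balance = 2096.6 - 1872.0 = 224.6
Services balance = 328.6 - 1240.1 = -911.5
Trade balance (goods + services) = 224.6 + (-911.5) = -686.9
Net primary income = 76.7
Net secondary income = 153.4
Current account = -686.9 + 76.7 + 153.4 = -456.8
Financial account = -(-456.8 + 74.9 + (-46.5)) = 428.4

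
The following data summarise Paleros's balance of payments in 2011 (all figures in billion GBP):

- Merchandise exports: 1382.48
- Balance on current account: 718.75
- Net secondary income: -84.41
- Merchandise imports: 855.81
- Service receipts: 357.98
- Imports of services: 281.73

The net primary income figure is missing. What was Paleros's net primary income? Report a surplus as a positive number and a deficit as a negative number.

200.24

Current account = goods balance + services balance + net primary income + net secondary income
Sum of the known components = 518.51
Net primary income = CA - (known components) = 718.75 - 518.51 = 200.24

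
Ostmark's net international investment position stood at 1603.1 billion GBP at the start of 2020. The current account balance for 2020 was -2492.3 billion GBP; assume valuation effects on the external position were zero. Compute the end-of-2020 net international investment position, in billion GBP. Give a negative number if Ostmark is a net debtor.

-889.2

With no valuation effects, change in NIIP = current account = -2492.3
End-of-year NIIP = 1603.1 + (-2492.3) = -889.2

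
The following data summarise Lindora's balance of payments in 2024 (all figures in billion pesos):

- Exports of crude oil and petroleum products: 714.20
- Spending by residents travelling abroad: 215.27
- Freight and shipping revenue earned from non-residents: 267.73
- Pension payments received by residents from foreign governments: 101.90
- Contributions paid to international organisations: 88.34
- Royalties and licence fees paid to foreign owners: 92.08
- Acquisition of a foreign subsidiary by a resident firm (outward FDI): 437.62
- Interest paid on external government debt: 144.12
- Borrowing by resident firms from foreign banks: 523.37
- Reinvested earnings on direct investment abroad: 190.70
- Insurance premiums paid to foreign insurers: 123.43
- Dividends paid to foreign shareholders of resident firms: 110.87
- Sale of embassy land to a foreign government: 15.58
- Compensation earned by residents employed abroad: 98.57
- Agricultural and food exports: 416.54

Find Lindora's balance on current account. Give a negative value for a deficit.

1015.53

Goods: 714.20 + 416.54 = 1130.74
Services: -123.43 - 215.27 + 267.73 - 92.08 = -163.05
Primary income: 98.57 - 110.87 - 144.12 + 190.70 = 34.28
Secondary income: -88.34 + 101.90 = 13.56
Current account = 1130.74 + (-163.05) + 34.28 + 13.56 = 1015.53
(Excluded from the current account — financial account: acquisition of a foreign subsidiary by a resident firm (outward FDI) 437.62, borrowing by resident firms from foreign banks 523.37; capital account: sale of embassy land to a foreign government 15.58.)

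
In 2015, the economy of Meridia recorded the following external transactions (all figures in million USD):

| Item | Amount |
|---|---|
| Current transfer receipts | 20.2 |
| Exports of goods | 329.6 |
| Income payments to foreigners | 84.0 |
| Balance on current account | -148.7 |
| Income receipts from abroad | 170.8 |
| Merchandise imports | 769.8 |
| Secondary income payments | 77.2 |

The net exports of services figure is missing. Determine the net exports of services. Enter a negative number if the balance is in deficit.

Current account = goods balance + services balance + net primary income + net secondary income
Sum of the known components = -410.4
Net exports of services = CA - (known components) = -148.7 - (-410.4) = 261.7

261.7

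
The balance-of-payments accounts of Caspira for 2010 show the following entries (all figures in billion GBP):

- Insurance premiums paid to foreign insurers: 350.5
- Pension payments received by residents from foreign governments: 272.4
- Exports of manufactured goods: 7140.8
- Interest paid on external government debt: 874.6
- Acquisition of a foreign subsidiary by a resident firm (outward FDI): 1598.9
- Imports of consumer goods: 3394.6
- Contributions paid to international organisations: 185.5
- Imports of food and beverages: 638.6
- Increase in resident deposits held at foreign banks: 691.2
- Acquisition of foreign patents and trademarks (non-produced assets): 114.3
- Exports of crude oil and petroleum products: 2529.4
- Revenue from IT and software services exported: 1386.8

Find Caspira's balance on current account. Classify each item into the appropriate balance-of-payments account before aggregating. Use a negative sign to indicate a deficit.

5885.6

Goods: 2529.4 + 7140.8 - 638.6 - 3394.6 = 5637.0
Services: -350.5 + 1386.8 = 1036.3
Primary income: -874.6
Secondary income: -185.5 + 272.4 = 86.9
Current account = 5637.0 + 1036.3 + (-874.6) + 86.9 = 5885.6
(Excluded from the current account — financial account: acquisition of a foreign subsidiary by a resident firm (outward FDI) 1598.9, increase in resident deposits held at foreign banks 691.2; capital account: acquisition of foreign patents and trademarks (non-produced assets) 114.3.)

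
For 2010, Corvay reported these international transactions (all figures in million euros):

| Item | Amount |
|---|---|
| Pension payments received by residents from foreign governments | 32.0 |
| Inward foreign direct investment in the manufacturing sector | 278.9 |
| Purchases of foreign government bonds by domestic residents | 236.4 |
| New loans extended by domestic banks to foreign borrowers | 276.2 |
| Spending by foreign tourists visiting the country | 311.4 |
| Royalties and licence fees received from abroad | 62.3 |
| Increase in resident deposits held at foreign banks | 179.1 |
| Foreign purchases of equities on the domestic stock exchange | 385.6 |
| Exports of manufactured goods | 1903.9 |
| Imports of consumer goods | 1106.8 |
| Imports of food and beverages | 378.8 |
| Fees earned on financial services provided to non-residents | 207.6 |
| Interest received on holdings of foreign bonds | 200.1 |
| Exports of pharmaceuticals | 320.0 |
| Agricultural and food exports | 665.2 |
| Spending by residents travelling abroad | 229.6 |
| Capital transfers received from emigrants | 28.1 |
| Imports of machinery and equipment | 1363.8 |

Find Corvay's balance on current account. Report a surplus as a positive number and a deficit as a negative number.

Goods: -378.8 + 665.2 - 1363.8 + 1903.9 + 320.0 - 1106.8 = 39.7
Services: 207.6 + 62.3 + 311.4 - 229.6 = 351.7
Primary income: 200.1
Secondary income: 32.0
Current account = 39.7 + 351.7 + 200.1 + 32.0 = 623.5
(Excluded from the current account — financial account: inward foreign direct investment in the manufacturing sector 278.9, purchases of foreign government bonds by domestic residents 236.4, new loans extended by domestic banks to foreign borrowers 276.2, increase in resident deposits held at foreign banks 179.1, foreign purchases of equities on the domestic stock exchange 385.6; capital account: capital transfers received from emigrants 28.1.)

623.5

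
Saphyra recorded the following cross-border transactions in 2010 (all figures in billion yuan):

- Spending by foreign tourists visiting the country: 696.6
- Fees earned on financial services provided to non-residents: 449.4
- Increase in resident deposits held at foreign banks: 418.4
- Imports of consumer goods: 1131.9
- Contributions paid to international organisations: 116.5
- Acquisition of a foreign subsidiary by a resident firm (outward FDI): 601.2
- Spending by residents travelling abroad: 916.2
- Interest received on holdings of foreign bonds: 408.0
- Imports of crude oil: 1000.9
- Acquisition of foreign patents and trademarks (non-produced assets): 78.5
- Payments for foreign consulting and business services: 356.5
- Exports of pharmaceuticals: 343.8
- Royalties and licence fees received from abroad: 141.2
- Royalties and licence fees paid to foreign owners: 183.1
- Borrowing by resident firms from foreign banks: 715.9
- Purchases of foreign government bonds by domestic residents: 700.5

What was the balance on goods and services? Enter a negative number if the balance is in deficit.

-1957.6

Goods: 343.8 - 1131.9 - 1000.9 = -1789.0
Services: 141.2 + 449.4 - 356.5 - 916.2 + 696.6 - 183.1 = -168.6
Trade balance = -1789.0 + (-168.6) = -1957.6
(Excluded from the trade balance — financial account: increase in resident deposits held at foreign banks 418.4, acquisition of a foreign subsidiary by a resident firm (outward FDI) 601.2, borrowing by resident firms from foreign banks 715.9, purchases of foreign government bonds by domestic residents 700.5; secondary income: contributions paid to international organisations 116.5; primary income: interest received on holdings of foreign bonds 408.0; capital account: acquisition of foreign patents and trademarks (non-produced assets) 78.5.)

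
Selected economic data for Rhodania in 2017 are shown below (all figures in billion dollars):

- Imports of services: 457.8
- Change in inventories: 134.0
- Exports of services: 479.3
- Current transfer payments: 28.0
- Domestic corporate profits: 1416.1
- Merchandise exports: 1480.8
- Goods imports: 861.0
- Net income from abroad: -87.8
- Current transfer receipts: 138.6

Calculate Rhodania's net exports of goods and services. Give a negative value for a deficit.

Goods balance = 1480.8 - 861.0 = 619.8
Services balance = 479.3 - 457.8 = 21.5
Trade balance (goods + services) = 619.8 + 21.5 = 641.3

641.3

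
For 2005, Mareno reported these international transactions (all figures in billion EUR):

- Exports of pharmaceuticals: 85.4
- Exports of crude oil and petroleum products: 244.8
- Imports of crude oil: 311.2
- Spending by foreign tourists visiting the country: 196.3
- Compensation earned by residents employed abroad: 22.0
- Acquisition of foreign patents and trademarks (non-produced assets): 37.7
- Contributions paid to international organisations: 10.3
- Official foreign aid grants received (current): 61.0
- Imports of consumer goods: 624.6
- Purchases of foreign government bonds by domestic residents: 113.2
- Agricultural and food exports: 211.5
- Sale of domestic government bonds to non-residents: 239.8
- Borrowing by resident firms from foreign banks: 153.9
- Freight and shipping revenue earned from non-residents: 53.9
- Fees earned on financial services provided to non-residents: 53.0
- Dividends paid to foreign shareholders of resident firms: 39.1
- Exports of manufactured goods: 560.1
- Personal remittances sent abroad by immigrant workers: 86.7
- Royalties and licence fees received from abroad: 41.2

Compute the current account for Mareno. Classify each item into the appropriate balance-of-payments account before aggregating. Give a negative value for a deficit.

457.3

Goods: 85.4 - 624.6 + 211.5 + 560.1 + 244.8 - 311.2 = 166.0
Services: 41.2 + 53.9 + 196.3 + 53.0 = 344.4
Primary income: 22.0 - 39.1 = -17.1
Secondary income: -86.7 + 61.0 - 10.3 = -36.0
Current account = 166.0 + 344.4 + (-17.1) + (-36.0) = 457.3
(Excluded from the current account — capital account: acquisition of foreign patents and trademarks (non-produced assets) 37.7; financial account: purchases of foreign government bonds by domestic residents 113.2, sale of domestic government bonds to non-residents 239.8, borrowing by resident firms from foreign banks 153.9.)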